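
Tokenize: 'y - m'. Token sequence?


Scan left to right, longest-match per lexeme
Tokens: ID(y), OP(-), ID(m)


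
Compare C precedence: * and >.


'*' is multiplicative (level 10); '>' is relational (level 7)
Higher level binds tighter
'*' has higher precedence than '>'


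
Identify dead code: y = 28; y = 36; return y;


first assignment to y is overwritten before any read
Dead: 'y = 28'


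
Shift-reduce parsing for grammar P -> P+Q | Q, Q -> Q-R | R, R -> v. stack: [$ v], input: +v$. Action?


'v' on top is the handle for R -> v
Action: reduce (R -> v)


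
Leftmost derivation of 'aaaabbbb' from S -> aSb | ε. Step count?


Derivation: S => aSb => aaSbb => aaaSbbb => aaaaSbbbb => aaaabbbb
Steps: 5


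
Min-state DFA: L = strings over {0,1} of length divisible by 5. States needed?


Track length mod 5: states 0..4, accept at 0
Minimal DFA: 5 states


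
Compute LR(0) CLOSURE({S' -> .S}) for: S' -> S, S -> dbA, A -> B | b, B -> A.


Start: S' -> .S
For each item with dot before a nonterminal B, add B -> .γ for every B-production
Closure: [S' -> .S, S -> .dbA]


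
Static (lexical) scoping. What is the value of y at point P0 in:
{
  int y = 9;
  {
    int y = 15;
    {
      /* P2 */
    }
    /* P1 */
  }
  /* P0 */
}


y declared in the same block as P0
y = 9


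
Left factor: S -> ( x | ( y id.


Common prefix: '('
Factored: S -> ( S', S' -> x | y id


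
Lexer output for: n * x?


Scan left to right, longest-match per lexeme
Tokens: ID(n), OP(*), ID(x)


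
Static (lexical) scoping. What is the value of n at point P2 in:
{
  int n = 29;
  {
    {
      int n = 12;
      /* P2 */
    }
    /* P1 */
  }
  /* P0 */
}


n declared in the same block as P2
n = 12


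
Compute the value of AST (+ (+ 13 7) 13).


Evaluate inner: (+ 13 7) = 20
Evaluate root: (+ 20 13) = 33
Result: 33


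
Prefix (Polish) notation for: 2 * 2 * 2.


left-to-right (same/higher precedence on left): tree is (* (* 2 2) 2)
Prefix: * * 2 2 2


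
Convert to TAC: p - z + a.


Break into single-operator statements:
t1 = p - z
t2 = t1 + a


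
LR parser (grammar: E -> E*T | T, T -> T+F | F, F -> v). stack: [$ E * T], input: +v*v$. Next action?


'+' can extend T; shift to build T -> T+F
Action: shift


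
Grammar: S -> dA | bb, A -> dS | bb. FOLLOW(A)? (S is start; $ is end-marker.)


$ ∈ FOLLOW(S). For each A -> αBβ: add FIRST(β)\{ε} to FOLLOW(B); if β nullable, add FOLLOW(A).
FOLLOW(A) = {$}


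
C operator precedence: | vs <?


'<' is relational (level 7); '|' is bitwise OR (level 3)
Higher level binds tighter
'<' has higher precedence than '|'


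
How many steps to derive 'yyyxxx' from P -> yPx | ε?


Derivation: P => yPx => yyPxx => yyyPxxx => yyyxxx
Steps: 4


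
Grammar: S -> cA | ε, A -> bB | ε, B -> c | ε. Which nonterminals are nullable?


A nonterminal is nullable iff some alternative derives ε (directly, or every symbol in it is nullable)
Nullable: {A, B, S}


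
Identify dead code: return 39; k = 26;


statement follows a return and is unreachable
Dead: 'k = 26'


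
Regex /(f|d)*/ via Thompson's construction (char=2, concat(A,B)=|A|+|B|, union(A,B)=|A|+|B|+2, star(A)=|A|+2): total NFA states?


Syntax tree has 2 char leaf(s), 1 union(s), 1 star(s)
chars contribute 2×2 = 4; each union adds +2; each star adds +2
Total: 4 + 2 + 2 = 8 states


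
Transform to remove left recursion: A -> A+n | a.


Left-recursive alternatives: A+n; non-recursive: a
Introduce A': A -> aA', A' -> +nA' | ε


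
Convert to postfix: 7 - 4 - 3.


Left to right (same or higher precedence on left)
Postfix: 7 4 - 3 -


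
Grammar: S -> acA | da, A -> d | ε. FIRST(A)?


Per alternative of A: FIRST(d) = {d}; FIRST(ε) = {ε}
FIRST(A) = {d, ε}


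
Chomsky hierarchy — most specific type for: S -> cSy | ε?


Single nonterminal LHS, but c^n y^n is not regular
Classification: Type 2 (Context-Free)


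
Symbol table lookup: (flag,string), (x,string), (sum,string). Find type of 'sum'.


Lookup 'sum' → type string


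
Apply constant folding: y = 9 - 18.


9 - 18 = -9 at compile time
Optimized: y = -9


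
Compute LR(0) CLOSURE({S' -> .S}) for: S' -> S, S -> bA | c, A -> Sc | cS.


Start: S' -> .S
For each item with dot before a nonterminal B, add B -> .γ for every B-production
Closure: [S' -> .S, S -> .bA, S -> .c]


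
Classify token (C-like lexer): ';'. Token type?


Pattern: delimiter/punctuation
Type: PUNCTUATION


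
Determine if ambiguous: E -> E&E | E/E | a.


'a&a/a' has two parse trees (no precedence encoded between & and /)
Ambiguous


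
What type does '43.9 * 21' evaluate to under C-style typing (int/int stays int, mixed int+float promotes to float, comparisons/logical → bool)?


Operand types: float * int
Rule: mixed int/float promotes to float; int/int stays int
Result type: float


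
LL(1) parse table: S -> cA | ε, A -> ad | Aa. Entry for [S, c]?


For [S, c]: 'c' ∈ FIRST(cA)
Entry: S -> cA


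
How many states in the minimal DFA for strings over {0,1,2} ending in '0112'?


Track the longest suffix of input matching a prefix of '0112': 5 classes (prefixes of length 0..4)
Minimal DFA: 5 states


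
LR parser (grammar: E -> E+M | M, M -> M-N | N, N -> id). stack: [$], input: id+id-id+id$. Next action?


no handle on stack; shift 'id'
Action: shift


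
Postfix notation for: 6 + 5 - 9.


Left to right (same or higher precedence on left)
Postfix: 6 5 + 9 -


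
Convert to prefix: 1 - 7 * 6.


'*' binds tighter: tree is (- 1 (* 7 6))
Prefix: - 1 * 7 6


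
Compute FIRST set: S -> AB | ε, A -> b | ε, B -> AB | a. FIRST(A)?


Per alternative of A: FIRST(b) = {b}; FIRST(ε) = {ε}
FIRST(A) = {b, ε}


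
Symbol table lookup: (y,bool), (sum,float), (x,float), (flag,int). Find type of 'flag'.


Lookup 'flag' → type int


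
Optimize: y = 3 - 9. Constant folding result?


3 - 9 = -6 at compile time
Optimized: y = -6


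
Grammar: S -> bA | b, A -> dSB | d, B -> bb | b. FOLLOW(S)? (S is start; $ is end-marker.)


$ ∈ FOLLOW(S). For each A -> αBβ: add FIRST(β)\{ε} to FOLLOW(B); if β nullable, add FOLLOW(A).
FOLLOW(S) = {$, b}


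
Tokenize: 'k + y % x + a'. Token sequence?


Scan left to right, longest-match per lexeme
Tokens: ID(k), OP(+), ID(y), OP(%), ID(x), OP(+), ID(a)


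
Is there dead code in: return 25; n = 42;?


statement follows a return and is unreachable
Dead: 'n = 42'


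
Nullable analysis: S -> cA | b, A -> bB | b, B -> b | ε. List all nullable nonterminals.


A nonterminal is nullable iff some alternative derives ε (directly, or every symbol in it is nullable)
Nullable: {B}


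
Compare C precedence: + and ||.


'+' is additive (level 9); '||' is logical OR (level 1)
Higher level binds tighter
'+' has higher precedence than '||'


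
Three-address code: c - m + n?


Break into single-operator statements:
t1 = c - m
t2 = t1 + n


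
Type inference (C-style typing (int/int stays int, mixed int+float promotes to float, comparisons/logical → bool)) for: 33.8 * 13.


Operand types: float * int
Rule: mixed int/float promotes to float; int/int stays int
Result type: float


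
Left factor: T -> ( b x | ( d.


Common prefix: '('
Factored: T -> ( T', T' -> b x | d


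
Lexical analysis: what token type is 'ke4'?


Pattern: letter/underscore followed by alphanumerics, not a keyword
Type: IDENTIFIER


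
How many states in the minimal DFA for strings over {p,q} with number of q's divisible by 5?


Track (count of q) mod 5: states 0..4, accept at 0
Minimal DFA: 5 states


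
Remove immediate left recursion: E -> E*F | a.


Left-recursive alternatives: E*F; non-recursive: a
Introduce E': E -> aE', E' -> *FE' | ε


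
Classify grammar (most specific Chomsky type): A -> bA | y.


Right-linear: every RHS is a terminal or a terminal followed by one nonterminal
Classification: Type 3 (Regular)


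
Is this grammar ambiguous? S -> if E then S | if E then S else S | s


dangling else: 'if E then if E then s else s' parses two ways
Ambiguous


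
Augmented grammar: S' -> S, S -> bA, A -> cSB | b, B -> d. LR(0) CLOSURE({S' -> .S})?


Start: S' -> .S
For each item with dot before a nonterminal B, add B -> .γ for every B-production
Closure: [S' -> .S, S -> .bA]


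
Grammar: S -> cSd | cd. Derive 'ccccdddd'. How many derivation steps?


Derivation: S => cSd => ccSdd => cccSddd => ccccdddd
Steps: 4


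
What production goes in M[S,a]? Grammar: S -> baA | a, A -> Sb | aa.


For [S, a]: 'a' ∈ FIRST(a)
Entry: S -> a


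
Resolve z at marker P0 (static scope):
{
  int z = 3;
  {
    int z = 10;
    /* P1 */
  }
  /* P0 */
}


z declared in the same block as P0
z = 3


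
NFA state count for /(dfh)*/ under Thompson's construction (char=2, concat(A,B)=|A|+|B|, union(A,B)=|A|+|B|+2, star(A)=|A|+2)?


Syntax tree has 3 char leaf(s), 0 union(s), 1 star(s)
chars contribute 3×2 = 6; each union adds +2; each star adds +2
Total: 6 + 0 + 2 = 8 states


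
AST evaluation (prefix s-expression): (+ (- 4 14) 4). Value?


Evaluate inner: (- 4 14) = -10
Evaluate root: (+ -10 4) = -6
Result: -6


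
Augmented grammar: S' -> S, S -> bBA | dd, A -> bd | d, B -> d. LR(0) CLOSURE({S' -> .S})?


Start: S' -> .S
For each item with dot before a nonterminal B, add B -> .γ for every B-production
Closure: [S' -> .S, S -> .bBA, S -> .dd]


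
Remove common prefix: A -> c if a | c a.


Common prefix: 'c'
Factored: A -> c A', A' -> if a | a


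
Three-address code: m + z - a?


Break into single-operator statements:
t1 = m + z
t2 = t1 - a


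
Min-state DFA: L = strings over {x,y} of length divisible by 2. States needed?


Track length mod 2: states 0..1, accept at 0
Minimal DFA: 2 states


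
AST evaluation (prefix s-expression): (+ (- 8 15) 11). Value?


Evaluate inner: (- 8 15) = -7
Evaluate root: (+ -7 11) = 4
Result: 4


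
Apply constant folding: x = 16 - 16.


16 - 16 = 0 at compile time
Optimized: x = 0


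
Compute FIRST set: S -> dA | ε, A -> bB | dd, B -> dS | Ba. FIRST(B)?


Per alternative of B: FIRST(dS) = {d}; FIRST(Ba) = {d}
FIRST(B) = {d}


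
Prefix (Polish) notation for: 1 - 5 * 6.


'*' binds tighter: tree is (- 1 (* 5 6))
Prefix: - 1 * 5 6


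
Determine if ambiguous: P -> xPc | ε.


balanced x^n…c^n: each string has a unique parse
Unambiguous


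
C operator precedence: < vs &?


'<' is relational (level 7); '&' is bitwise AND (level 5)
Higher level binds tighter
'<' has higher precedence than '&'


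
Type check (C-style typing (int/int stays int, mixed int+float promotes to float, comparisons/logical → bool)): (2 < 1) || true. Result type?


Operand types: bool || bool
Rule: logical operators take bool operands and yield bool
Result type: bool


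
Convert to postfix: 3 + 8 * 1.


* has higher precedence, evaluate 8*1 first
Postfix: 3 8 1 * +


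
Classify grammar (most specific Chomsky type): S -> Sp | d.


Left-linear: every RHS is a terminal or one nonterminal followed by a terminal
Classification: Type 3 (Regular)


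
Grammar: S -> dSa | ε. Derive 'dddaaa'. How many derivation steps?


Derivation: S => dSa => ddSaa => dddSaaa => dddaaa
Steps: 4


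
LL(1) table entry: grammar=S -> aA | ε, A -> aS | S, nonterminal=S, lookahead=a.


For [S, a]: 'a' ∈ FIRST(aA)
Entry: S -> aA


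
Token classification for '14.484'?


Pattern: digits with a decimal point
Type: FLOAT_LITERAL


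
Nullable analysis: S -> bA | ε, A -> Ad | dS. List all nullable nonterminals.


A nonterminal is nullable iff some alternative derives ε (directly, or every symbol in it is nullable)
Nullable: {S}


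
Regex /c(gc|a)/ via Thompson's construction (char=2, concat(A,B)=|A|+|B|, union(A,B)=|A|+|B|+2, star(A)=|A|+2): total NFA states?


Syntax tree has 4 char leaf(s), 1 union(s), 0 star(s)
chars contribute 4×2 = 8; each union adds +2; each star adds +2
Total: 8 + 2 + 0 = 10 states


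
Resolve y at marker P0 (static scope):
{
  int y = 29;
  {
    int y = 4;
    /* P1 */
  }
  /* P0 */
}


y declared in the same block as P0
y = 29


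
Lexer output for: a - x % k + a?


Scan left to right, longest-match per lexeme
Tokens: ID(a), OP(-), ID(x), OP(%), ID(k), OP(+), ID(a)


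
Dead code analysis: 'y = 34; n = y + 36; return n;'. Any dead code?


y is read by n's definition; n is returned
No dead code


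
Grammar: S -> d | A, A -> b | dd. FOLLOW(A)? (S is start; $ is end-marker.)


$ ∈ FOLLOW(S). For each A -> αBβ: add FIRST(β)\{ε} to FOLLOW(B); if β nullable, add FOLLOW(A).
FOLLOW(A) = {$}


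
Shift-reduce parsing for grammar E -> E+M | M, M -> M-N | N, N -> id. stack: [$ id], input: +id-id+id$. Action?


'id' on top is the handle for N -> id
Action: reduce (N -> id)


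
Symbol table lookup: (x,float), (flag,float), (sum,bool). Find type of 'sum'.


Lookup 'sum' → type bool


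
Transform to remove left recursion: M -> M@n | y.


Left-recursive alternatives: M@n; non-recursive: y
Introduce M': M -> yM', M' -> @nM' | ε


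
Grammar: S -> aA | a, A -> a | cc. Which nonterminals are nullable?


A nonterminal is nullable iff some alternative derives ε (directly, or every symbol in it is nullable)
Nullable: {}


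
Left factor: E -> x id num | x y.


Common prefix: 'x'
Factored: E -> x E', E' -> id num | y


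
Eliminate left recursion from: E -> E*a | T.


Left-recursive alternatives: E*a; non-recursive: T
Introduce E': E -> TE', E' -> *aE' | ε


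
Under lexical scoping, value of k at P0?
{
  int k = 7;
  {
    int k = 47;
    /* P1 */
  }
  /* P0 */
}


k declared in the same block as P0
k = 7


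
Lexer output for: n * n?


Scan left to right, longest-match per lexeme
Tokens: ID(n), OP(*), ID(n)


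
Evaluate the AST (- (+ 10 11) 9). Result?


Evaluate inner: (+ 10 11) = 21
Evaluate root: (- 21 9) = 12
Result: 12


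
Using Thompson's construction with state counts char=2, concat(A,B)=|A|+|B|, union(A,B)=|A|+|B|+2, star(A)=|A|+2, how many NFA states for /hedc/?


Syntax tree has 4 char leaf(s), 0 union(s), 0 star(s)
chars contribute 4×2 = 8; each union adds +2; each star adds +2
Total: 8 + 0 + 0 = 8 states


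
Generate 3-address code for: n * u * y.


Break into single-operator statements:
t1 = n * u
t2 = t1 * y


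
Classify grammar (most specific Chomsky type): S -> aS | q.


Right-linear: every RHS is a terminal or a terminal followed by one nonterminal
Classification: Type 3 (Regular)


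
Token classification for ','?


Pattern: delimiter/punctuation
Type: PUNCTUATION


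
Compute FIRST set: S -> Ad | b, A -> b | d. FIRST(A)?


Per alternative of A: FIRST(b) = {b}; FIRST(d) = {d}
FIRST(A) = {b, d}


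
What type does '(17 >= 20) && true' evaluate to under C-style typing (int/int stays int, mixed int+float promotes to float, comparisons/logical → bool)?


Operand types: bool && bool
Rule: logical operators take bool operands and yield bool
Result type: bool


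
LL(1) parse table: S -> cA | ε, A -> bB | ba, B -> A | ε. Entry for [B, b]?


For [B, b]: 'b' ∈ FIRST(A)
Entry: B -> A


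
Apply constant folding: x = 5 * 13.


5 * 13 = 65 at compile time
Optimized: x = 65


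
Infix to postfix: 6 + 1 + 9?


Left to right (same or higher precedence on left)
Postfix: 6 1 + 9 +


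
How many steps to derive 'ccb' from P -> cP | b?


Derivation: P => cP => ccP => ccb
Steps: 3


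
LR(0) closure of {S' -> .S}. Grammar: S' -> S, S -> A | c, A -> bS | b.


Start: S' -> .S
For each item with dot before a nonterminal B, add B -> .γ for every B-production
Closure: [S' -> .S, S -> .A, S -> .c, A -> .bS, A -> .b]


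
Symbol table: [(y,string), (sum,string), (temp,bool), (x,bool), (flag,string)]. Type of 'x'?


Lookup 'x' → type bool


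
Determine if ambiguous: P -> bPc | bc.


balanced b^n…c^n: each string has a unique parse
Unambiguous


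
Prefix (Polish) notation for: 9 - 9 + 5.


left-to-right (same/higher precedence on left): tree is (+ (- 9 9) 5)
Prefix: + - 9 9 5


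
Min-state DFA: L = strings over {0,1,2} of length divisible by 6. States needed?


Track length mod 6: states 0..5, accept at 0
Minimal DFA: 6 states


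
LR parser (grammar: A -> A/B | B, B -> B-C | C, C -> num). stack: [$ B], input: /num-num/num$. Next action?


lookahead ∉ {-} so B won't extend; reduce A -> B
Action: reduce (A -> B)


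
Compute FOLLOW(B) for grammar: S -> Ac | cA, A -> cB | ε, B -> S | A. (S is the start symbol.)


$ ∈ FOLLOW(S). For each A -> αBβ: add FIRST(β)\{ε} to FOLLOW(B); if β nullable, add FOLLOW(A).
FOLLOW(B) = {$, c}


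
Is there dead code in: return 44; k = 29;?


statement follows a return and is unreachable
Dead: 'k = 29'


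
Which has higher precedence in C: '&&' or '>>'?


'>>' is shift (level 8); '&&' is logical AND (level 2)
Higher level binds tighter
'>>' has higher precedence than '&&'


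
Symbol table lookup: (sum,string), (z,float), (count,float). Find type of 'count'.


Lookup 'count' → type float


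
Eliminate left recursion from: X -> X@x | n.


Left-recursive alternatives: X@x; non-recursive: n
Introduce X': X -> nX', X' -> @xX' | ε


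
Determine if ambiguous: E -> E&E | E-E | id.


'id&id-id' has two parse trees (no precedence encoded between & and -)
Ambiguous


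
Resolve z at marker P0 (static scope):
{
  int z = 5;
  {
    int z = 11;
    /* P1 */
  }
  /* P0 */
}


z declared in the same block as P0
z = 5


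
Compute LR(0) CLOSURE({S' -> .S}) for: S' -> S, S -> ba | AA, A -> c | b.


Start: S' -> .S
For each item with dot before a nonterminal B, add B -> .γ for every B-production
Closure: [S' -> .S, S -> .ba, S -> .AA, A -> .c, A -> .b]


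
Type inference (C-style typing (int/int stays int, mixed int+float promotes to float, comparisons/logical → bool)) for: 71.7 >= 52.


Operand types: float >= int
Rule: comparison yields bool
Result type: bool


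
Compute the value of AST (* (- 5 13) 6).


Evaluate inner: (- 5 13) = -8
Evaluate root: (* -8 6) = -48
Result: -48


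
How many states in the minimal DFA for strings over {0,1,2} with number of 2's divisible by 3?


Track (count of 2) mod 3: states 0..2, accept at 0
Minimal DFA: 3 states


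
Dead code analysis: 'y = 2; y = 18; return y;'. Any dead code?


first assignment to y is overwritten before any read
Dead: 'y = 2'


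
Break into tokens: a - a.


Scan left to right, longest-match per lexeme
Tokens: ID(a), OP(-), ID(a)


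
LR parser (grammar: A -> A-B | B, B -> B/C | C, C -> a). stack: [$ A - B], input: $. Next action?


handle 'A-B' on top; lookahead ∈ FOLLOW(A) = {-, $}
Action: reduce (A -> A-B)


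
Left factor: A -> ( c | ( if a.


Common prefix: '('
Factored: A -> ( A', A' -> c | if a


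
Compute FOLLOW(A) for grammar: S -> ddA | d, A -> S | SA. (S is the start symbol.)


$ ∈ FOLLOW(S). For each A -> αBβ: add FIRST(β)\{ε} to FOLLOW(B); if β nullable, add FOLLOW(A).
FOLLOW(A) = {$, d}


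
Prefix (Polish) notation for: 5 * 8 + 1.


left-to-right (same/higher precedence on left): tree is (+ (* 5 8) 1)
Prefix: + * 5 8 1


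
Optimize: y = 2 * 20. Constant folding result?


2 * 20 = 40 at compile time
Optimized: y = 40


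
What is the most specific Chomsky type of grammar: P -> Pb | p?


Left-linear: every RHS is a terminal or one nonterminal followed by a terminal
Classification: Type 3 (Regular)


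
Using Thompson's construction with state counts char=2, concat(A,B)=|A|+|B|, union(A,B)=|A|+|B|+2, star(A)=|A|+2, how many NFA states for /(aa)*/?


Syntax tree has 2 char leaf(s), 0 union(s), 1 star(s)
chars contribute 2×2 = 4; each union adds +2; each star adds +2
Total: 4 + 0 + 2 = 6 states


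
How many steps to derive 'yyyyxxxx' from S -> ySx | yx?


Derivation: S => ySx => yySxx => yyySxxx => yyyyxxxx
Steps: 4


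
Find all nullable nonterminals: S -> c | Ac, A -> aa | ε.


A nonterminal is nullable iff some alternative derives ε (directly, or every symbol in it is nullable)
Nullable: {A}


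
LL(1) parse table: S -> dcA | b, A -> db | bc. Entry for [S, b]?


For [S, b]: 'b' ∈ FIRST(b)
Entry: S -> b


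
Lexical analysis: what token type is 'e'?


Pattern: letter/underscore followed by alphanumerics, not a keyword
Type: IDENTIFIER


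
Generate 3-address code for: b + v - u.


Break into single-operator statements:
t1 = b + v
t2 = t1 - u


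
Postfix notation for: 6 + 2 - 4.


Left to right (same or higher precedence on left)
Postfix: 6 2 + 4 -


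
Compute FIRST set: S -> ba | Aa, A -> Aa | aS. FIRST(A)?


Per alternative of A: FIRST(Aa) = {a}; FIRST(aS) = {a}
FIRST(A) = {a}


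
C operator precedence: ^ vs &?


'&' is bitwise AND (level 5); '^' is bitwise XOR (level 4)
Higher level binds tighter
'&' has higher precedence than '^'


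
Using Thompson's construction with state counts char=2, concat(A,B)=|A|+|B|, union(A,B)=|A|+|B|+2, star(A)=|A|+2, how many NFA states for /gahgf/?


Syntax tree has 5 char leaf(s), 0 union(s), 0 star(s)
chars contribute 5×2 = 10; each union adds +2; each star adds +2
Total: 10 + 0 + 0 = 10 states


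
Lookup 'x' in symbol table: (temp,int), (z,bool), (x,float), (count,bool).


Lookup 'x' → type float


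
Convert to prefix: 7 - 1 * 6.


'*' binds tighter: tree is (- 7 (* 1 6))
Prefix: - 7 * 1 6


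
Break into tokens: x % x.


Scan left to right, longest-match per lexeme
Tokens: ID(x), OP(%), ID(x)


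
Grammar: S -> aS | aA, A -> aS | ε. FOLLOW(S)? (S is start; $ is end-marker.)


$ ∈ FOLLOW(S). For each A -> αBβ: add FIRST(β)\{ε} to FOLLOW(B); if β nullable, add FOLLOW(A).
FOLLOW(S) = {$}


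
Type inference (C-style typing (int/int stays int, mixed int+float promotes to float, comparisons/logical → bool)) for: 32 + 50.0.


Operand types: int + float
Rule: mixed int/float promotes to float; int/int stays int
Result type: float


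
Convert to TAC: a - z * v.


Break into single-operator statements:
t1 = z * v
t2 = a - t1


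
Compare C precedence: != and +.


'+' is additive (level 9); '!=' is equality (level 6)
Higher level binds tighter
'+' has higher precedence than '!='


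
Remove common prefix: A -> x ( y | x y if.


Common prefix: 'x'
Factored: A -> x A', A' -> ( y | y if


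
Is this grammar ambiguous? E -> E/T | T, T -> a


precedence layered via separate nonterminal T: deterministic
Unambiguous


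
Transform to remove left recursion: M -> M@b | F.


Left-recursive alternatives: M@b; non-recursive: F
Introduce M': M -> FM', M' -> @bM' | ε


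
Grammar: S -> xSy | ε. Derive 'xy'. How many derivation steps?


Derivation: S => xSy => xy
Steps: 2


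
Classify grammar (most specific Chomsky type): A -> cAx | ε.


Single nonterminal LHS, but c^n x^n is not regular
Classification: Type 2 (Context-Free)


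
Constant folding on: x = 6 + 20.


6 + 20 = 26 at compile time
Optimized: x = 26


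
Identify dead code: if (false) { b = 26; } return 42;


condition is constant false, so the whole block is unreachable
Dead: 'if (false) { b = 26; }'


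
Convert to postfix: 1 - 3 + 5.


Left to right (same or higher precedence on left)
Postfix: 1 3 - 5 +


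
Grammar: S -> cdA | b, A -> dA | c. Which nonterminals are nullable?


A nonterminal is nullable iff some alternative derives ε (directly, or every symbol in it is nullable)
Nullable: {}


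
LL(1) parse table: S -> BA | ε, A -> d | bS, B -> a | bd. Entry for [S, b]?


For [S, b]: 'b' ∈ FIRST(BA)
Entry: S -> BA


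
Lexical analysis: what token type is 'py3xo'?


Pattern: letter/underscore followed by alphanumerics, not a keyword
Type: IDENTIFIER


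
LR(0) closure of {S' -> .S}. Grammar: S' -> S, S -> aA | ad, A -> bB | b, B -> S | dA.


Start: S' -> .S
For each item with dot before a nonterminal B, add B -> .γ for every B-production
Closure: [S' -> .S, S -> .aA, S -> .ad]


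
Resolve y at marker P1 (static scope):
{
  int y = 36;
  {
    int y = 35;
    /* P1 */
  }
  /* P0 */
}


y declared in the same block as P1
y = 35


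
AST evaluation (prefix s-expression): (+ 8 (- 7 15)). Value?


Evaluate inner: (- 7 15) = -8
Evaluate root: (+ 8 -8) = 0
Result: 0


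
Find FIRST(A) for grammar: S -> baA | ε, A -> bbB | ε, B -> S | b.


Per alternative of A: FIRST(bbB) = {b}; FIRST(ε) = {ε}
FIRST(A) = {b, ε}


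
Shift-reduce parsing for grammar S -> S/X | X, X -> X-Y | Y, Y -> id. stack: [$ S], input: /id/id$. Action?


shift '/' to continue S -> S/X
Action: shift


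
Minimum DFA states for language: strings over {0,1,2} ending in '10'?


Track the longest suffix of input matching a prefix of '10': 3 classes (prefixes of length 0..2)
Minimal DFA: 3 states


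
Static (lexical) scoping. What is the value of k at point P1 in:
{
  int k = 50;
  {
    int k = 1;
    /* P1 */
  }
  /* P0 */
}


k declared in the same block as P1
k = 1


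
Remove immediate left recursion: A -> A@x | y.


Left-recursive alternatives: A@x; non-recursive: y
Introduce A': A -> yA', A' -> @xA' | ε


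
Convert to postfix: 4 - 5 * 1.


* has higher precedence, evaluate 5*1 first
Postfix: 4 5 1 * -


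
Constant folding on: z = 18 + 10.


18 + 10 = 28 at compile time
Optimized: z = 28


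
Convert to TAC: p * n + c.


Break into single-operator statements:
t1 = p * n
t2 = t1 + c


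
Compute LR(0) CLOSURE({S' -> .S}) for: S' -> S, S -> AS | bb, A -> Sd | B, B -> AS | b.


Start: S' -> .S
For each item with dot before a nonterminal B, add B -> .γ for every B-production
Closure: [S' -> .S, S -> .AS, S -> .bb, A -> .Sd, A -> .B, B -> .AS, B -> .b]


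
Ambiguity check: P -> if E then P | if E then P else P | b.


dangling else: 'if E then if E then b else b' parses two ways
Ambiguous


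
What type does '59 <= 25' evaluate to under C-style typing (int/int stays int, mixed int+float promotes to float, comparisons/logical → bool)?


Operand types: int <= int
Rule: comparison yields bool
Result type: bool


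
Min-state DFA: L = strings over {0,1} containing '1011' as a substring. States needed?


KMP-style automaton: 4 progress states + 1 absorbing accept = 5
Minimal DFA: 5 states


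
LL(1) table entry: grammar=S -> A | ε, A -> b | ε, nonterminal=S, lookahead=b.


For [S, b]: 'b' ∈ FIRST(A)
Entry: S -> A


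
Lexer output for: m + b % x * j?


Scan left to right, longest-match per lexeme
Tokens: ID(m), OP(+), ID(b), OP(%), ID(x), OP(*), ID(j)


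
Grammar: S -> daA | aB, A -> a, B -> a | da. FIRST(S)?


Per alternative of S: FIRST(daA) = {d}; FIRST(aB) = {a}
FIRST(S) = {a, d}


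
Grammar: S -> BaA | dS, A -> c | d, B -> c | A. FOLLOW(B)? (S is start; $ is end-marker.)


$ ∈ FOLLOW(S). For each A -> αBβ: add FIRST(β)\{ε} to FOLLOW(B); if β nullable, add FOLLOW(A).
FOLLOW(B) = {a}


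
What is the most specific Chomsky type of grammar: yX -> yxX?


LHS has context (more than one symbol) and |LHS| ≤ |RHS|
Classification: Type 1 (Context-Sensitive)


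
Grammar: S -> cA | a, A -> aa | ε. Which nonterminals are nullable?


A nonterminal is nullable iff some alternative derives ε (directly, or every symbol in it is nullable)
Nullable: {A}


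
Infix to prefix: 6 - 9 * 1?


'*' binds tighter: tree is (- 6 (* 9 1))
Prefix: - 6 * 9 1


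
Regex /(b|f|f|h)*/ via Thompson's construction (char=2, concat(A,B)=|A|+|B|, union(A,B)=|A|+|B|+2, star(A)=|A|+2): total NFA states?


Syntax tree has 4 char leaf(s), 3 union(s), 1 star(s)
chars contribute 4×2 = 8; each union adds +2; each star adds +2
Total: 8 + 6 + 2 = 16 states


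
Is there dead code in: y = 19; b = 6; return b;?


y is assigned but never read
Dead: 'y = 19'


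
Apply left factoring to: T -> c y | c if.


Common prefix: 'c'
Factored: T -> c T', T' -> y | if


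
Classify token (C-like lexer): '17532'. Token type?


Pattern: digits only
Type: INTEGER_LITERAL


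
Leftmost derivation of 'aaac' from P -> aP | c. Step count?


Derivation: P => aP => aaP => aaaP => aaac
Steps: 4


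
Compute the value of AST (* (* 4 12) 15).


Evaluate inner: (* 4 12) = 48
Evaluate root: (* 48 15) = 720
Result: 720


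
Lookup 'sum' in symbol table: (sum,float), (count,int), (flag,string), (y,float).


Lookup 'sum' → type float


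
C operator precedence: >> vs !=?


'>>' is shift (level 8); '!=' is equality (level 6)
Higher level binds tighter
'>>' has higher precedence than '!='


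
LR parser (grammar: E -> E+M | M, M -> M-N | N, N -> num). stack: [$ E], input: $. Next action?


start symbol E on stack, input exhausted
Action: accept


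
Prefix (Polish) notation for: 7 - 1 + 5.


left-to-right (same/higher precedence on left): tree is (+ (- 7 1) 5)
Prefix: + - 7 1 5


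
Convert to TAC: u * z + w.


Break into single-operator statements:
t1 = u * z
t2 = t1 + w


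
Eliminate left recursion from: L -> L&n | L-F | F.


Left-recursive alternatives: L&n, L-F; non-recursive: F
Introduce L': L -> FL', L' -> &nL' | -FL' | ε


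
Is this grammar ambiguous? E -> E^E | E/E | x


'x^x/x' has two parse trees (no precedence encoded between ^ and /)
Ambiguous


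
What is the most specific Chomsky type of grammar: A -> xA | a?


Right-linear: every RHS is a terminal or a terminal followed by one nonterminal
Classification: Type 3 (Regular)


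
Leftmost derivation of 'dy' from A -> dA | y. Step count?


Derivation: A => dA => dy
Steps: 2


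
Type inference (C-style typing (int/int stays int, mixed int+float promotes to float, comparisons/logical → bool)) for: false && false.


Operand types: bool && bool
Rule: logical operators take bool operands and yield bool
Result type: bool


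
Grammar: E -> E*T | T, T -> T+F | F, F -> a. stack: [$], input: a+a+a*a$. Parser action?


no handle on stack; shift 'a'
Action: shift


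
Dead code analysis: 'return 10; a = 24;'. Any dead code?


statement follows a return and is unreachable
Dead: 'a = 24'


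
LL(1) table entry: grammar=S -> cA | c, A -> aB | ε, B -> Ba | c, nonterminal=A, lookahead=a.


For [A, a]: 'a' ∈ FIRST(aB)
Entry: A -> aB


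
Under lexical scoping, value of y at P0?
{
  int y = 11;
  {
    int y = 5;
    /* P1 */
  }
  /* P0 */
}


y declared in the same block as P0
y = 11


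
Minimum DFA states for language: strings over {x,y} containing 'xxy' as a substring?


KMP-style automaton: 3 progress states + 1 absorbing accept = 4
Minimal DFA: 4 states


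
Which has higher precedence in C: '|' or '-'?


'-' is additive (level 9); '|' is bitwise OR (level 3)
Higher level binds tighter
'-' has higher precedence than '|'


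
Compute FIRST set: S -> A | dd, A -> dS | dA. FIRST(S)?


Per alternative of S: FIRST(A) = {d}; FIRST(dd) = {d}
FIRST(S) = {d}


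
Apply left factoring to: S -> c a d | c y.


Common prefix: 'c'
Factored: S -> c S', S' -> a d | y


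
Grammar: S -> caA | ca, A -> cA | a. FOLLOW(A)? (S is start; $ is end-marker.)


$ ∈ FOLLOW(S). For each A -> αBβ: add FIRST(β)\{ε} to FOLLOW(B); if β nullable, add FOLLOW(A).
FOLLOW(A) = {$}


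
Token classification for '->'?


Pattern: operator symbol
Type: OPERATOR


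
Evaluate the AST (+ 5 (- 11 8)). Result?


Evaluate inner: (- 11 8) = 3
Evaluate root: (+ 5 3) = 8
Result: 8


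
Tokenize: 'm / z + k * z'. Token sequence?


Scan left to right, longest-match per lexeme
Tokens: ID(m), OP(/), ID(z), OP(+), ID(k), OP(*), ID(z)


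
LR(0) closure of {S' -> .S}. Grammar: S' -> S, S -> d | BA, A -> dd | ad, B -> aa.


Start: S' -> .S
For each item with dot before a nonterminal B, add B -> .γ for every B-production
Closure: [S' -> .S, S -> .d, S -> .BA, B -> .aa]


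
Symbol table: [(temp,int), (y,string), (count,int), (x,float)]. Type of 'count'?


Lookup 'count' → type int


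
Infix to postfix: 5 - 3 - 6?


Left to right (same or higher precedence on left)
Postfix: 5 3 - 6 -


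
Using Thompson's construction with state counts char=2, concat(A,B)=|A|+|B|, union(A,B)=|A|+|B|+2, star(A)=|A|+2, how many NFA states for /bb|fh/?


Syntax tree has 4 char leaf(s), 1 union(s), 0 star(s)
chars contribute 4×2 = 8; each union adds +2; each star adds +2
Total: 8 + 2 + 0 = 10 states


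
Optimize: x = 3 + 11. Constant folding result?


3 + 11 = 14 at compile time
Optimized: x = 14


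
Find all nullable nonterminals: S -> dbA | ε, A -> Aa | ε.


A nonterminal is nullable iff some alternative derives ε (directly, or every symbol in it is nullable)
Nullable: {A, S}


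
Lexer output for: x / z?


Scan left to right, longest-match per lexeme
Tokens: ID(x), OP(/), ID(z)


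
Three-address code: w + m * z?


Break into single-operator statements:
t1 = m * z
t2 = w + t1


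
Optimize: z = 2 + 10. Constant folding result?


2 + 10 = 12 at compile time
Optimized: z = 12


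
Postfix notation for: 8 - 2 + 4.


Left to right (same or higher precedence on left)
Postfix: 8 2 - 4 +


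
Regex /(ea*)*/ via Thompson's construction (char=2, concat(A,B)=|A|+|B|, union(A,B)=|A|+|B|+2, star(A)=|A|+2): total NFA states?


Syntax tree has 2 char leaf(s), 0 union(s), 2 star(s)
chars contribute 2×2 = 4; each union adds +2; each star adds +2
Total: 4 + 0 + 4 = 8 states


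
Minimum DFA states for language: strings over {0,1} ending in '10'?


Track the longest suffix of input matching a prefix of '10': 3 classes (prefixes of length 0..2)
Minimal DFA: 3 states


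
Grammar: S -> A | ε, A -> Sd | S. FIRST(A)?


Per alternative of A: FIRST(Sd) = {d}; FIRST(S) = {d, ε}
FIRST(A) = {d, ε}


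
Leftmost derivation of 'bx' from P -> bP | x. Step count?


Derivation: P => bP => bx
Steps: 2


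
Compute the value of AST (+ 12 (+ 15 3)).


Evaluate inner: (+ 15 3) = 18
Evaluate root: (+ 12 18) = 30
Result: 30


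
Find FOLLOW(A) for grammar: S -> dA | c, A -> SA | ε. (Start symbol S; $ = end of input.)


$ ∈ FOLLOW(S). For each A -> αBβ: add FIRST(β)\{ε} to FOLLOW(B); if β nullable, add FOLLOW(A).
FOLLOW(A) = {$, c, d}


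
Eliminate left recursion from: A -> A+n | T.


Left-recursive alternatives: A+n; non-recursive: T
Introduce A': A -> TA', A' -> +nA' | ε


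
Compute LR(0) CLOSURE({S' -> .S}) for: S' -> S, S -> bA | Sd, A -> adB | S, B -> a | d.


Start: S' -> .S
For each item with dot before a nonterminal B, add B -> .γ for every B-production
Closure: [S' -> .S, S -> .bA, S -> .Sd]


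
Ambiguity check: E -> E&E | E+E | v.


'v&v+v' has two parse trees (no precedence encoded between & and +)
Ambiguous


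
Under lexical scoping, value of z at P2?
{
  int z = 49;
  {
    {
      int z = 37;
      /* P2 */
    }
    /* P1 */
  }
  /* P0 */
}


z declared in the same block as P2
z = 37


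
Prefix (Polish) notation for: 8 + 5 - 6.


left-to-right (same/higher precedence on left): tree is (- (+ 8 5) 6)
Prefix: - + 8 5 6


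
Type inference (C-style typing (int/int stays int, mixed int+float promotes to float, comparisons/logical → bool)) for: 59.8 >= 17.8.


Operand types: float >= float
Rule: comparison yields bool
Result type: bool


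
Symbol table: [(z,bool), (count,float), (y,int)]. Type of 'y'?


Lookup 'y' → type int


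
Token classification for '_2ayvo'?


Pattern: letter/underscore followed by alphanumerics, not a keyword
Type: IDENTIFIER


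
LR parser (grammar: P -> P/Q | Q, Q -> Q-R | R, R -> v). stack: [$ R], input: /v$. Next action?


'R' (not preceded by Q-) is the handle for Q -> R
Action: reduce (Q -> R)


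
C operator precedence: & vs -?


'-' is additive (level 9); '&' is bitwise AND (level 5)
Higher level binds tighter
'-' has higher precedence than '&'


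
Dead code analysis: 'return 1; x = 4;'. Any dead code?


statement follows a return and is unreachable
Dead: 'x = 4'


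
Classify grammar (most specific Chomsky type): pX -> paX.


LHS has context (more than one symbol) and |LHS| ≤ |RHS|
Classification: Type 1 (Context-Sensitive)


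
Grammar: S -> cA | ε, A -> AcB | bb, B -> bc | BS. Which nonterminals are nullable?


A nonterminal is nullable iff some alternative derives ε (directly, or every symbol in it is nullable)
Nullable: {S}


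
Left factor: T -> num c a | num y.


Common prefix: 'num'
Factored: T -> num T', T' -> c a | y


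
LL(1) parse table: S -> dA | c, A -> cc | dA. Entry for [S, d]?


For [S, d]: 'd' ∈ FIRST(dA)
Entry: S -> dA


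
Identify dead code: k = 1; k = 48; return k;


first assignment to k is overwritten before any read
Dead: 'k = 1'


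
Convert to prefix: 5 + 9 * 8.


'*' binds tighter: tree is (+ 5 (* 9 8))
Prefix: + 5 * 9 8


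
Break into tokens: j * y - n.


Scan left to right, longest-match per lexeme
Tokens: ID(j), OP(*), ID(y), OP(-), ID(n)


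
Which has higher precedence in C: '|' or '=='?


'==' is equality (level 6); '|' is bitwise OR (level 3)
Higher level binds tighter
'==' has higher precedence than '|'


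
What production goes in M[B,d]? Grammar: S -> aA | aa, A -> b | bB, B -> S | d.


For [B, d]: 'd' ∈ FIRST(d)
Entry: B -> d


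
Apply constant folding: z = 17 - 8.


17 - 8 = 9 at compile time
Optimized: z = 9


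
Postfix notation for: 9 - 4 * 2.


* has higher precedence, evaluate 4*2 first
Postfix: 9 4 2 * -


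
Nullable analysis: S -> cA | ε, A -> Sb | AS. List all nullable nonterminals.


A nonterminal is nullable iff some alternative derives ε (directly, or every symbol in it is nullable)
Nullable: {S}


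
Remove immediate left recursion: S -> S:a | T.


Left-recursive alternatives: S:a; non-recursive: T
Introduce S': S -> TS', S' -> :aS' | ε


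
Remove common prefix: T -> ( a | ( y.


Common prefix: '('
Factored: T -> ( T', T' -> a | y


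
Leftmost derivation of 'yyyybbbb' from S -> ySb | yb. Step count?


Derivation: S => ySb => yySbb => yyySbbb => yyyybbbb
Steps: 4


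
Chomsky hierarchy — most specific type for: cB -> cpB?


LHS has context (more than one symbol) and |LHS| ≤ |RHS|
Classification: Type 1 (Context-Sensitive)


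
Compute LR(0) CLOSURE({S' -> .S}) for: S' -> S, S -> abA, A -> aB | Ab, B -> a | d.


Start: S' -> .S
For each item with dot before a nonterminal B, add B -> .γ for every B-production
Closure: [S' -> .S, S -> .abA]


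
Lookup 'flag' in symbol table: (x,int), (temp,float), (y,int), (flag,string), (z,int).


Lookup 'flag' → type string


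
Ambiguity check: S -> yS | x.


right-linear, alternatives start with distinct terminals 'y' vs 'x': unique leftmost derivation
Unambiguous


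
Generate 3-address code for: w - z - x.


Break into single-operator statements:
t1 = w - z
t2 = t1 - x


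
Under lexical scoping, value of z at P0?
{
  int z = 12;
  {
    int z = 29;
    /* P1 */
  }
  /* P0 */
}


z declared in the same block as P0
z = 12
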